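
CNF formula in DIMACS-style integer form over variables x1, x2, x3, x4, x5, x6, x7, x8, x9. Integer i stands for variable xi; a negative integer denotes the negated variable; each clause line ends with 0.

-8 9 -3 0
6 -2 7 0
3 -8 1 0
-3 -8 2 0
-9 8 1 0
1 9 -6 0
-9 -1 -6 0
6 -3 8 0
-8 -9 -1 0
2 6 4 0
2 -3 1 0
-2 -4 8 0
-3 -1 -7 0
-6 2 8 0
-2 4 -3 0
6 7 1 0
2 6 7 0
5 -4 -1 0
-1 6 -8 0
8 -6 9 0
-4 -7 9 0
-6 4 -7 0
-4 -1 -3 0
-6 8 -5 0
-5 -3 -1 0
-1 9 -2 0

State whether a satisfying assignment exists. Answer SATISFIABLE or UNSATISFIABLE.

SATISFIABLE

Branch on x1: take x1 = False.
The remaining clauses are satisfied by x2 = True, x3 = True, x4 = True, x5 = False, x6 = True, x7 = False, x8 = True, x9 = True.
So x1 = False, x2 = True, x3 = True, x4 = True, x5 = False, x6 = True, x7 = False, x8 = True, x9 = True is a satisfying assignment.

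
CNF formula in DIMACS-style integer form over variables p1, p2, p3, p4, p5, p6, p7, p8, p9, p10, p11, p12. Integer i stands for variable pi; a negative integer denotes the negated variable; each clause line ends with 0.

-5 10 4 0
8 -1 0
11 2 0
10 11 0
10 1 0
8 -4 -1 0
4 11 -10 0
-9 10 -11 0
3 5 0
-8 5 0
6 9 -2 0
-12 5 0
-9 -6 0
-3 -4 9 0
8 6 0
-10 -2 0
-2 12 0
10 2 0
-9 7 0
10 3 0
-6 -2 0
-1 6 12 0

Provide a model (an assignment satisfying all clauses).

p1=True, p2=False, p3=False, p4=False, p5=True, p6=True, p7=False, p8=True, p9=False, p10=True, p11=True, p12=False

Set p1 = True and propagate.
  then p8 is forced to True.
  then p5 is forced to True.
Branch on p2: take p2 = False.
  then p11 is forced to True.
  then p10 is forced to True.
Try p3 = False.
For the remaining variables, p4 = False, p6 = True, p7 = False, p9 = False, p12 = False works.
Every clause has at least one true literal under this assignment.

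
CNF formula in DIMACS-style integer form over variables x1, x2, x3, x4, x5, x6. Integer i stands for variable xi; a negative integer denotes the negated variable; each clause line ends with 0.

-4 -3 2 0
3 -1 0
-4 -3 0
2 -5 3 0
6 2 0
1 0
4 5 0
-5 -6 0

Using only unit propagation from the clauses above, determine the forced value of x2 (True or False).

True

(x1) stands alone — x1 = True.
In (x3 || !x1), !x1 is now false; x3 must hold, so x3 = True.
(!x3 || !x4): since x3 = True, the clause reduces to (!x4). x4 = False.
From (x4 || x5) and x4 = False: x5 = True.
In (!x5 || !x6), !x5 is now false; !x6 must hold, so x6 = False.
(x6 || x2) with x6 = False leaves only x2, so x2 = True.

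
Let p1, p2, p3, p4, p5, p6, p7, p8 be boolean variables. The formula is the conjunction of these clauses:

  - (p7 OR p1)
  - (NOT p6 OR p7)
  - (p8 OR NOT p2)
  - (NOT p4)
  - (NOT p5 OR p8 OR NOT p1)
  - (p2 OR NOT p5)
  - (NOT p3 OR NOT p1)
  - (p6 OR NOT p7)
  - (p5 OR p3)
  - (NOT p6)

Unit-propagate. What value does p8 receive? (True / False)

Unit clause (NOT p4) sets p4 = False.
Unit clause (NOT p6) sets p6 = False.
(p6 OR NOT p7) with p6 = False leaves only NOT p7, so p7 = False.
From (p7 OR p1) and p7 = False: p1 = True.
From (NOT p1 OR NOT p3) and p1 = True: p3 = False.
(p3 OR p5) with p3 = False leaves only p5, so p5 = True.
In (p8 OR NOT p5 OR NOT p1), NOT p5, NOT p1 are now false; p8 must hold, so p8 = True.

True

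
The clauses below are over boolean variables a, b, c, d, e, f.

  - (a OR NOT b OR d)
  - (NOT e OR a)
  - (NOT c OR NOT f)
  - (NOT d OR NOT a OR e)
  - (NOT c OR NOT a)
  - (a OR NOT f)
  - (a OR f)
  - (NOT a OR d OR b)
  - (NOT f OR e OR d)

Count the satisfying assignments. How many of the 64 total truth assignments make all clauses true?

7

Satisfying assignments:
  a=T b=F c=F d=T e=T f=F
  a=T b=F c=F d=T e=T f=T
  a=T b=T c=F d=F e=F f=F
  a=T b=T c=F d=F e=T f=F
  a=T b=T c=F d=F e=T f=T
  a=T b=T c=F d=T e=T f=F
  a=T b=T c=F d=T e=T f=T
Count: 7.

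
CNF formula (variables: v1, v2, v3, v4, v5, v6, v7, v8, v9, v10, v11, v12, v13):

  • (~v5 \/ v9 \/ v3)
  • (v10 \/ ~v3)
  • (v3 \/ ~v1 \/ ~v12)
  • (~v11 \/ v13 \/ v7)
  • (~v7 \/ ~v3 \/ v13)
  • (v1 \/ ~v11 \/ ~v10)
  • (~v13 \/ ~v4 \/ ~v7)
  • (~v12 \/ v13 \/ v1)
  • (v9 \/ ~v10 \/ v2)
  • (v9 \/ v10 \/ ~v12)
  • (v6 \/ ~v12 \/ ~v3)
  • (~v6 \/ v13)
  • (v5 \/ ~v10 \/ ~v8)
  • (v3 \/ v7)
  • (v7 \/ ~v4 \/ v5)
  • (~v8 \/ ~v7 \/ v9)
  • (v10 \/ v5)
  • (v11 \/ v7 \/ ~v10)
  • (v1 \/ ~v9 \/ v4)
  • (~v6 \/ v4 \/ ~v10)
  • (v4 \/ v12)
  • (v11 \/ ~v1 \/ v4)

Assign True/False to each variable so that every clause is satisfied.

v1=1  v2=1  v3=0  v4=1  v5=1  v6=0  v7=1  v8=0  v9=1  v10=0  v11=0  v12=0  v13=0

Check each clause:
  1. (v3 \/ v9 \/ ~v5) — v9 is true.
  2. (v10 \/ ~v3) — ~v3 is true.
  3. (~v12 \/ v3 \/ ~v1) — ~v12 is true.
  4. (~v11 \/ v13 \/ v7) — ~v11 is true.
  5. (v13 \/ ~v7 \/ ~v3) — ~v3 is true.
  6. (v1 \/ ~v11 \/ ~v10) — v1 is true.
  7. (~v13 \/ ~v7 \/ ~v4) — ~v13 is true.
  8. (v13 \/ ~v12 \/ v1) — v1 is true.
  9. (v2 \/ ~v10 \/ v9) — v9 is true.
  10. (v9 \/ ~v12 \/ v10) — v9 is true.
  11. (~v12 \/ ~v3 \/ v6) — ~v12 is true.
  12. (~v6 \/ v13) — ~v6 is true.
  13. (~v10 \/ ~v8 \/ v5) — ~v8 is true.
  14. (v3 \/ v7) — v7 is true.
  15. (v7 \/ ~v4 \/ v5) — v5 is true.
  16. (~v7 \/ v9 \/ ~v8) — ~v8 is true.
  17. (v10 \/ v5) — v5 is true.
  18. (v11 \/ ~v10 \/ v7) — ~v10 is true.
  19. (v4 \/ ~v9 \/ v1) — v1 is true.
  20. (v4 \/ ~v6 \/ ~v10) — ~v6 is true.
  21. (v4 \/ v12) — v4 is true.
  22. (~v1 \/ v4 \/ v11) — v4 is true.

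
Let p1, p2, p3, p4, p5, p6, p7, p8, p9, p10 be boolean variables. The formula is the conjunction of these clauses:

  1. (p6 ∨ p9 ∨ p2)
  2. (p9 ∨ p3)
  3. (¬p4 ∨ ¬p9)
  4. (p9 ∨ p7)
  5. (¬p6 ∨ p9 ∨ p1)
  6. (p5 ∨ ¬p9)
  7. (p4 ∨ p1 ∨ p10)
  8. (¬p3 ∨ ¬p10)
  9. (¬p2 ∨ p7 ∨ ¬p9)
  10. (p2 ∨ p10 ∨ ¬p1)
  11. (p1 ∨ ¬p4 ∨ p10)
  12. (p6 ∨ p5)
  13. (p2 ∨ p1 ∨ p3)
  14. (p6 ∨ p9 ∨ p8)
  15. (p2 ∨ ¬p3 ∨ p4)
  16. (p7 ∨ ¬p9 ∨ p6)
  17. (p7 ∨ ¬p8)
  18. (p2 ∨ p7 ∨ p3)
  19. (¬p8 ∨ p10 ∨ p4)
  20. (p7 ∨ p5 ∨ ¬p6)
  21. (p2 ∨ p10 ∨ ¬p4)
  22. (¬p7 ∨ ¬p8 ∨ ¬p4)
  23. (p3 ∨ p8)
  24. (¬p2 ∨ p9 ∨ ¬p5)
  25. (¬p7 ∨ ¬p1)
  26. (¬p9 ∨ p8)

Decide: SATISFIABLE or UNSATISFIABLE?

SATISFIABLE

Set p1 = False and propagate.
Try p2 = True.
The remaining clauses are satisfied by p3 = False, p4 = False, p5 = True, p6 = True, p7 = True, p8 = True, p9 = True, p10 = True.
So p1=0, p2=1, p3=0, p4=0, p5=1, p6=1, p7=1, p8=1, p9=1, p10=1 is a satisfying assignment.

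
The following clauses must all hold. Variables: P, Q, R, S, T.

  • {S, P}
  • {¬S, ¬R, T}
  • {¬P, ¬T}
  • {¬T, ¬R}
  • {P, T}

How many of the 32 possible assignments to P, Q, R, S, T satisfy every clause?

The models are:
  P=0 Q=0 R=0 S=1 T=1
  P=0 Q=1 R=0 S=1 T=1
  P=1 Q=0 R=0 S=0 T=0
  P=1 Q=0 R=0 S=1 T=0
  P=1 Q=0 R=1 S=0 T=0
  P=1 Q=1 R=0 S=0 T=0
  P=1 Q=1 R=0 S=1 T=0
  P=1 Q=1 R=1 S=0 T=0
That's 8 in total.

8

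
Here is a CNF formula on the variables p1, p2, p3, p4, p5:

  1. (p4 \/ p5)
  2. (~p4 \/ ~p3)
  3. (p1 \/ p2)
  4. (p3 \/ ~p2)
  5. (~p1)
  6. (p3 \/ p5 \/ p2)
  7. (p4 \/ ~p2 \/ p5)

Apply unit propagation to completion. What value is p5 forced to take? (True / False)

(~p1) is a unit clause: p1 = False.
(p1 \/ p2) with p1 = False leaves only p2, so p2 = True.
(~p2 \/ p3): since p2 = True, the clause reduces to (p3). p3 = True.
In (~p3 \/ ~p4), ~p3 is now false; ~p4 must hold, so p4 = False.
(p5 \/ p4) with p4 = False leaves only p5, so p5 = True.

True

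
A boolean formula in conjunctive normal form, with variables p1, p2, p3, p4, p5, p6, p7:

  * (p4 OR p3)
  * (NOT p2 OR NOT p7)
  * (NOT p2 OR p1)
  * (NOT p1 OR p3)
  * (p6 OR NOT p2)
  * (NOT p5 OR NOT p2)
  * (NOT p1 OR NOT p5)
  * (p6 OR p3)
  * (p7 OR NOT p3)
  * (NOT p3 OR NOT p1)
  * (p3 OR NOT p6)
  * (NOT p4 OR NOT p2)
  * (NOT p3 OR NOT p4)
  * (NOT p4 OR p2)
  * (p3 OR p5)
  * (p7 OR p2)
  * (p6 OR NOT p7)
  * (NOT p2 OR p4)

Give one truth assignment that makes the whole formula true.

Try p1 = False.
  then p2 is forced to False.
  then p4 is forced to False.
  then p3 is forced to True.
  then p7 is forced to True.
  then p6 is forced to True.
p5 is now unconstrained; take p5 = False.
Every clause has at least one true literal under this assignment.

p1=F, p2=F, p3=T, p4=F, p5=F, p6=T, p7=T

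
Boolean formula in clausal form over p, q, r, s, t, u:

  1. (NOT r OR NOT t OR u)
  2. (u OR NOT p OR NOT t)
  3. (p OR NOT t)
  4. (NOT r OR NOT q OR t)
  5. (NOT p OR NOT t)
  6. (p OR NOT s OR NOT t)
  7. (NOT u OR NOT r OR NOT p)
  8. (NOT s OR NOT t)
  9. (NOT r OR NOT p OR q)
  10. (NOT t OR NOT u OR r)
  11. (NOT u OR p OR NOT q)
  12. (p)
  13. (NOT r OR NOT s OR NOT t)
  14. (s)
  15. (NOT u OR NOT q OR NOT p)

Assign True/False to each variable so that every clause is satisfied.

Unit propagation: (p) forces p = True.
Unit propagation: (NOT t) forces t = False.
The clause (s) is unit: s must be True.
Pure literal: r appears only negated; assign r = False.
Pure literal: u appears only negated; assign u = False.
q is now unconstrained; take q = True.
Every clause has at least one true literal under this assignment.

p = T, q = T, r = F, s = T, t = F, u = F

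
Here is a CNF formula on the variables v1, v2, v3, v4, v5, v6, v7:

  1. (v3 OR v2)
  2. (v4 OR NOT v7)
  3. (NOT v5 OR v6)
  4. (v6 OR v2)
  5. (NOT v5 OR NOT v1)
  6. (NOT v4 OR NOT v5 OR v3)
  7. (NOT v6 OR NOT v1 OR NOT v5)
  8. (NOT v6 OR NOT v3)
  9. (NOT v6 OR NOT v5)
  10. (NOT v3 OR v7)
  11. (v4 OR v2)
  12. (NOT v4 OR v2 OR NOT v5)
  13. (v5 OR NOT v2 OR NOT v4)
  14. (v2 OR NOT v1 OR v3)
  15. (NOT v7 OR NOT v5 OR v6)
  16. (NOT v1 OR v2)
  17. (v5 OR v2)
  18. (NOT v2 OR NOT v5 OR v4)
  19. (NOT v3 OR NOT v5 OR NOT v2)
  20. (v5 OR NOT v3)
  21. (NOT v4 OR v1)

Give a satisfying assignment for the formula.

v1 = F, v2 = T, v3 = F, v4 = F, v5 = F, v6 = F, v7 = F

Branch on v1: take v1 = False.
  then v4 is forced to False.
  then v7 is forced to False.
  then v3 is forced to False.
  then v2 is forced to True.
  then v5 is forced to False.
v6 is now unconstrained; take v6 = False.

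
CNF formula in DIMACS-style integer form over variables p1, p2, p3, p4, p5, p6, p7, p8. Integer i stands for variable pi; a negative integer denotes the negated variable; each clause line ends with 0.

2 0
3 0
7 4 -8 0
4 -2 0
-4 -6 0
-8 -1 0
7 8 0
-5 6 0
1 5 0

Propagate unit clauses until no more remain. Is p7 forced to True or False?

Unit clause (p2) sets p2 = True.
Unit clause (p3) sets p3 = True.
In (p4 | ~p2), ~p2 is now false; p4 must hold, so p4 = True.
(~p6 | ~p4): since p4 = True, the clause reduces to (~p6). p6 = False.
(p6 | ~p5): since p6 = False, the clause reduces to (~p5). p5 = False.
In (p5 | p1), p5 is now false; p1 must hold, so p1 = True.
From (~p1 | ~p8) and p1 = True: p8 = False.
(p7 | p8): since p8 = False, the clause reduces to (p7). p7 = True.

True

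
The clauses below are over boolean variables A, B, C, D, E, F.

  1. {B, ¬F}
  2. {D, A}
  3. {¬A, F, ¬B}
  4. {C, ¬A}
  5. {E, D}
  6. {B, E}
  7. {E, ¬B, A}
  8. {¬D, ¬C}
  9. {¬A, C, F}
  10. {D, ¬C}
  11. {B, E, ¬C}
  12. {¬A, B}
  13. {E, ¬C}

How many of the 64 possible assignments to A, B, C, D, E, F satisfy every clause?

The models are:
  A=0 B=0 C=0 D=1 E=1 F=0
  A=0 B=1 C=0 D=1 E=1 F=0
  A=0 B=1 C=0 D=1 E=1 F=1
Count: 3.

3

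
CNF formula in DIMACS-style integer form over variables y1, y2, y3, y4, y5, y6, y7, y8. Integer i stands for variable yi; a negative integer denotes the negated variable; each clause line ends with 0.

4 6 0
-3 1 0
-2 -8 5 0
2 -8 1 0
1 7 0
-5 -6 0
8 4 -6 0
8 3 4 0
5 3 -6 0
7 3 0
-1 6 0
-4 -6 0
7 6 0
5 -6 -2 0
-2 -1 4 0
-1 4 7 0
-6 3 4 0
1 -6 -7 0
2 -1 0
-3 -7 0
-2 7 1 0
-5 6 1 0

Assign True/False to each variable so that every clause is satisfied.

Branch on y1: take y1 = False.
  then y3 is forced to False.
  then y7 is forced to True.
  then y6 is forced to False.
  then y4 is forced to True.
  then y5 is forced to False.
Branch on y2: take y2 = True.
  then y8 is forced to False.
Every clause has at least one true literal under this assignment.

y1=F  y2=T  y3=F  y4=T  y5=F  y6=F  y7=T  y8=F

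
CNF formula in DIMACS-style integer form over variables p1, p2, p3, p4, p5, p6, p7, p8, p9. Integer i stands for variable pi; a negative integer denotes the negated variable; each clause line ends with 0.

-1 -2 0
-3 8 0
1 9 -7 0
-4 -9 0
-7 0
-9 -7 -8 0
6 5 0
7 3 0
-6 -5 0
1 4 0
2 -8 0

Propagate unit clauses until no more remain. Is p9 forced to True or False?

Unit clause (~p7) sets p7 = False.
(p3 \/ p7) with p7 = False leaves only p3, so p3 = True.
(p8 \/ ~p3): since p3 = True, the clause reduces to (p8). p8 = True.
(p2 \/ ~p8) with p8 = True leaves only p2, so p2 = True.
From (~p2 \/ ~p1) and p2 = True: p1 = False.
(p4 \/ p1): since p1 = False, the clause reduces to (p4). p4 = True.
From (~p9 \/ ~p4) and p4 = True: p9 = False.

False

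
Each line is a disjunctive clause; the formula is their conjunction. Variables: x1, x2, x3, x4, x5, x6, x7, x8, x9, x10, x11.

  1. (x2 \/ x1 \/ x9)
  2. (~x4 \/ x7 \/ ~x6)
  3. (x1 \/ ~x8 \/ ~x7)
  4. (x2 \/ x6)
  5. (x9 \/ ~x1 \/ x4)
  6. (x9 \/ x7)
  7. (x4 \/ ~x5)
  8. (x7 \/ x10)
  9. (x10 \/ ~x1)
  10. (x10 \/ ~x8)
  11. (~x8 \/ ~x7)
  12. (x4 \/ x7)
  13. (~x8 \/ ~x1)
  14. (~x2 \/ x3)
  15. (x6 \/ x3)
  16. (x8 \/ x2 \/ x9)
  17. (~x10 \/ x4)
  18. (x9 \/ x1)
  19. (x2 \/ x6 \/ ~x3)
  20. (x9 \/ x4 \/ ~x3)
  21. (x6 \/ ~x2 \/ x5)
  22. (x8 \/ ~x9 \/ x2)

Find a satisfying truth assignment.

x1 = F, x2 = T, x3 = T, x4 = T, x5 = T, x6 = T, x7 = T, x8 = F, x9 = T, x10 = F, x11 = T

Check each clause:
  1. (x2 \/ x1 \/ x9) — x2 is true.
  2. (x7 \/ ~x6 \/ ~x4) — x7 is true.
  3. (~x8 \/ ~x7 \/ x1) — ~x8 is true.
  4. (x6 \/ x2) — x2 is true.
  5. (~x1 \/ x9 \/ x4) — x9 is true.
  6. (x9 \/ x7) — x9 is true.
  7. (x4 \/ ~x5) — x4 is true.
  8. (x7 \/ x10) — x7 is true.
  9. (x10 \/ ~x1) — ~x1 is true.
  10. (~x8 \/ x10) — ~x8 is true.
  11. (~x7 \/ ~x8) — ~x8 is true.
  12. (x4 \/ x7) — x4 is true.
  13. (~x1 \/ ~x8) — ~x8 is true.
  14. (~x2 \/ x3) — x3 is true.
  15. (x3 \/ x6) — x3 is true.
  16. (x2 \/ x9 \/ x8) — x9 is true.
  17. (x4 \/ ~x10) — x4 is true.
  18. (x1 \/ x9) — x9 is true.
  19. (x6 \/ x2 \/ ~x3) — x2 is true.
  20. (x9 \/ ~x3 \/ x4) — x9 is true.
  21. (~x2 \/ x5 \/ x6) — x5 is true.
  22. (~x9 \/ x2 \/ x8) — x2 is true.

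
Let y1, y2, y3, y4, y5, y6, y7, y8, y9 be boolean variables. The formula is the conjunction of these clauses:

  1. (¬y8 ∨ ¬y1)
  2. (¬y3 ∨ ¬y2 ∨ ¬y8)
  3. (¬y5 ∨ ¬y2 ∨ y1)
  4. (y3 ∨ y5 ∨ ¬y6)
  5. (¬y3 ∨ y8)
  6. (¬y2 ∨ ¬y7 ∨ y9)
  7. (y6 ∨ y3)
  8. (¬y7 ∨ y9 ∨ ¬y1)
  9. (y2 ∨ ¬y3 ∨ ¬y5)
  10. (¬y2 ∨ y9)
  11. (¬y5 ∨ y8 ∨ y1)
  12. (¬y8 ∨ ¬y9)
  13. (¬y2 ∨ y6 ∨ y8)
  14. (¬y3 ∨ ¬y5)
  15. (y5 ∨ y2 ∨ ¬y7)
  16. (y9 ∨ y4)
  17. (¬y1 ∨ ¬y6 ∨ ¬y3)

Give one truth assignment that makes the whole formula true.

y1=T, y2=T, y3=F, y4=F, y5=T, y6=T, y7=T, y8=F, y9=T

Branch on y1: take y1 = True.
  then y8 is forced to False.
  then y3 is forced to False.
  then y6 is forced to True.
  then y5 is forced to True.
Set y2 = True and propagate.
  then y9 is forced to True.
y4, y7 are now unconstrained; take y4 = False, y7 = True.
Every clause has at least one true literal under this assignment.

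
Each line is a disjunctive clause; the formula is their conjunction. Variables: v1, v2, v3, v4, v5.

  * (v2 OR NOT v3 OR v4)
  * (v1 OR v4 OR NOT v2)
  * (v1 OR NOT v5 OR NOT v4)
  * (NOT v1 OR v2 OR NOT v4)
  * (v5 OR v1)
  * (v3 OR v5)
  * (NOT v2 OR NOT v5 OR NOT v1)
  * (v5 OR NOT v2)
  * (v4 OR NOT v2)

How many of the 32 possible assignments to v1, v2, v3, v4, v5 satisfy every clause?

2

The models are:
  v1=0 v2=0 v3=0 v4=0 v5=1
  v1=1 v2=0 v3=0 v4=0 v5=1
That's 2 in total.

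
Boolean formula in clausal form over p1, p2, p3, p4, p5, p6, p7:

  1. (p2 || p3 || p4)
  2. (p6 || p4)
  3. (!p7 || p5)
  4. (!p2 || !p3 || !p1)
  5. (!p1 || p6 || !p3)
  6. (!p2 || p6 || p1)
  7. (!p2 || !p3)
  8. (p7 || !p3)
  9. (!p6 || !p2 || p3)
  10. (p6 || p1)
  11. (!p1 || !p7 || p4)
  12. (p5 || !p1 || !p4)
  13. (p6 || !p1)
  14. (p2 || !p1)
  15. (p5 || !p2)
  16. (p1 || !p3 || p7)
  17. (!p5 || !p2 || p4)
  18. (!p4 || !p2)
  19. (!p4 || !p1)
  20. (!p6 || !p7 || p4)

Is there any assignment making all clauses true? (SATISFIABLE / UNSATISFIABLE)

SATISFIABLE

Try p1 = False.
  then p6 is forced to True.
Set p2 = False and propagate.
For the remaining variables, p3 = False, p4 = True, p5 = True, p7 = False works.
Every clause has at least one true literal under this assignment.
So p1 = 0, p2 = 0, p3 = 0, p4 = 1, p5 = 1, p6 = 1, p7 = 0 is a satisfying assignment.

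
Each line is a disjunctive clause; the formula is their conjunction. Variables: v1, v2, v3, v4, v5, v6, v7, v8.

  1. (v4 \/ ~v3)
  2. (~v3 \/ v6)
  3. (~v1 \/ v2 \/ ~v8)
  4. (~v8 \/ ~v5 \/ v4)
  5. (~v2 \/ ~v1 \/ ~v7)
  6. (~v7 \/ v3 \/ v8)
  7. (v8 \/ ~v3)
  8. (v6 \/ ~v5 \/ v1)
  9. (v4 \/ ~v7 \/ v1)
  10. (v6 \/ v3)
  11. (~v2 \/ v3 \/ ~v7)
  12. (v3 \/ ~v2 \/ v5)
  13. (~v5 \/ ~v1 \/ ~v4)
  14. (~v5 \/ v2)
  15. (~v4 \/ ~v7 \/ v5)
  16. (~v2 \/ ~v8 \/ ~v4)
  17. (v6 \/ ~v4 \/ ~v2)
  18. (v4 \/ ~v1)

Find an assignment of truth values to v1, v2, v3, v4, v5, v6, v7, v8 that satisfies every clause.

v1=False  v2=False  v3=False  v4=False  v5=False  v6=True  v7=False  v8=False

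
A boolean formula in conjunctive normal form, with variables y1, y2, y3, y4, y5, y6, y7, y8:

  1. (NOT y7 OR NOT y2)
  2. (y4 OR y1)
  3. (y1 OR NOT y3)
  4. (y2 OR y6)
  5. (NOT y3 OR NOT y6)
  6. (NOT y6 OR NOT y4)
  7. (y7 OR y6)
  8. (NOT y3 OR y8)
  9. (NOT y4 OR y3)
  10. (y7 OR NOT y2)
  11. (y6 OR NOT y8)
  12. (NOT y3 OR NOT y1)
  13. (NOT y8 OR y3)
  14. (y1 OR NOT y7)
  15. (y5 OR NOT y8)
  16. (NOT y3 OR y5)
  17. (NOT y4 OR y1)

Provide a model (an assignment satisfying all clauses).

y1=T, y2=F, y3=F, y4=F, y5=T, y6=T, y7=T, y8=F

y5 occurs only positively in the remaining clauses — set y5 = True.
Set y1 = True and propagate.
  then y3 is forced to False.
  then y4 is forced to False.
  then y8 is forced to False.
Set y2 = False and propagate.
  then y6 is forced to True.
y7 is now unconstrained; take y7 = True.
Every clause has at least one true literal under this assignment.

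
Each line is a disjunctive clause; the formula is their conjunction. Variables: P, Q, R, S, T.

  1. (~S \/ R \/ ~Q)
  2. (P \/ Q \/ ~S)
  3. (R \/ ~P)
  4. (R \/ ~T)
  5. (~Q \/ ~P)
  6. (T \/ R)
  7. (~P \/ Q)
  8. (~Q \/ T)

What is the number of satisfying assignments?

4

The models are:
  P=0 Q=0 R=1 S=0 T=0
  P=0 Q=0 R=1 S=0 T=1
  P=0 Q=1 R=1 S=0 T=1
  P=0 Q=1 R=1 S=1 T=1
That's 4 in total.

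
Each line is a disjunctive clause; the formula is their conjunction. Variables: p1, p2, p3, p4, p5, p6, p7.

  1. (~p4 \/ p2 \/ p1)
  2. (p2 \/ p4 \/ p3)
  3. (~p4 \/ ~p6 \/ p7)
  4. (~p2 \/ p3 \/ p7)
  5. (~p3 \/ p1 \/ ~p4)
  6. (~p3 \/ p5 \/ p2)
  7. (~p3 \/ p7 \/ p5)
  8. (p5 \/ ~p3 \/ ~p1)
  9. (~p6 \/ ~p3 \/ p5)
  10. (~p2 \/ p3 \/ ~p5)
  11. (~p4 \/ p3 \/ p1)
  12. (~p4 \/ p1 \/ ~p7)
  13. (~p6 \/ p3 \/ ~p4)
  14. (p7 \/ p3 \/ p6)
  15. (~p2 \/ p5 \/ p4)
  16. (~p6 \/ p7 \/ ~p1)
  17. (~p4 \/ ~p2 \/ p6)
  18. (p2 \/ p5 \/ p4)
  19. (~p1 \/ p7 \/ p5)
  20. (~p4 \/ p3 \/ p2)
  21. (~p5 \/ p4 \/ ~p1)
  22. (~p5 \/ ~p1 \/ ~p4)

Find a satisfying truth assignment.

p1=0, p2=0, p3=1, p4=0, p5=1, p6=1, p7=1

Check each clause:
  1. (p2 \/ ~p4 \/ p1) — ~p4 is true.
  2. (p2 \/ p4 \/ p3) — p3 is true.
  3. (~p4 \/ p7 \/ ~p6) — ~p4 is true.
  4. (~p2 \/ p3 \/ p7) — p3 is true.
  5. (~p4 \/ p1 \/ ~p3) — ~p4 is true.
  6. (p2 \/ p5 \/ ~p3) — p5 is true.
  7. (~p3 \/ p7 \/ p5) — p5 is true.
  8. (~p3 \/ ~p1 \/ p5) — p5 is true.
  9. (p5 \/ ~p6 \/ ~p3) — p5 is true.
  10. (p3 \/ ~p5 \/ ~p2) — p3 is true.
  11. (p3 \/ ~p4 \/ p1) — p3 is true.
  12. (~p7 \/ p1 \/ ~p4) — ~p4 is true.
  13. (~p4 \/ p3 \/ ~p6) — p3 is true.
  14. (p7 \/ p3 \/ p6) — p3 is true.
  15. (p5 \/ ~p2 \/ p4) — p5 is true.
  16. (p7 \/ ~p1 \/ ~p6) — ~p1 is true.
  17. (~p2 \/ p6 \/ ~p4) — ~p4 is true.
  18. (p5 \/ p2 \/ p4) — p5 is true.
  19. (~p1 \/ p7 \/ p5) — p5 is true.
  20. (~p4 \/ p2 \/ p3) — p3 is true.
  21. (p4 \/ ~p1 \/ ~p5) — ~p1 is true.
  22. (~p4 \/ ~p1 \/ ~p5) — ~p4 is true.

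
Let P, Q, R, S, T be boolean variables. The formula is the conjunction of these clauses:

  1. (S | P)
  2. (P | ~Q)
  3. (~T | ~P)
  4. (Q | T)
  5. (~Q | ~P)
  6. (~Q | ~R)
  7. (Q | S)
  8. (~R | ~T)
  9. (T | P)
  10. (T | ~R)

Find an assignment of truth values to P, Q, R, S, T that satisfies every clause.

R occurs only negated in the remaining clauses — set R = False.
S occurs only positively in the remaining clauses — set S = True.
Branch on P: take P = False.
  then Q is forced to False.
  then T is forced to True.
Every clause has at least one true literal under this assignment.
Check each clause:
  1. (P | S) — S is true.
  2. (~Q | P) — ~Q is true.
  3. (~T | ~P) — ~P is true.
  4. (Q | T) — T is true.
  5. (~P | ~Q) — ~P is true.
  6. (~Q | ~R) — ~R is true.
  7. (Q | S) — S is true.
  8. (~R | ~T) — ~R is true.
  9. (T | P) — T is true.
  10. (~R | T) — T is true.

P = False, Q = False, R = False, S = True, T = True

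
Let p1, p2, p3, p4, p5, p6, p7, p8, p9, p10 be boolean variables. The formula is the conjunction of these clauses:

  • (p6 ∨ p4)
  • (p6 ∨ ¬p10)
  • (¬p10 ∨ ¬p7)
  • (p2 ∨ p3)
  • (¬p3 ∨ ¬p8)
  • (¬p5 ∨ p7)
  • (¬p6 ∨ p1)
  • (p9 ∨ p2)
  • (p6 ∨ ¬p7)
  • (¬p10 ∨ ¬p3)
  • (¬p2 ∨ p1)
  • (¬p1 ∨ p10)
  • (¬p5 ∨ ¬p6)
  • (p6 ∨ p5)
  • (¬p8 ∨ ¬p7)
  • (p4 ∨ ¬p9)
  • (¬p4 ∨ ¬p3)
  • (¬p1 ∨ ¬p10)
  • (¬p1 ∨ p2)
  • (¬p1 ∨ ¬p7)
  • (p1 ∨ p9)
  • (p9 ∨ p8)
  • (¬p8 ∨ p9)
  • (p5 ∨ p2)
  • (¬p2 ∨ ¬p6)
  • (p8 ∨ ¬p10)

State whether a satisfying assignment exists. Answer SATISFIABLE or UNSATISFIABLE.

UNSATISFIABLE

p1 = True:
  propagation gives p10=True; an empty clause results — contradiction.
p1 = False:
  propagation gives p6=False, p4=True, p10=False, p7=False; an empty clause results — contradiction.
Every branch closes, so no satisfying assignment exists.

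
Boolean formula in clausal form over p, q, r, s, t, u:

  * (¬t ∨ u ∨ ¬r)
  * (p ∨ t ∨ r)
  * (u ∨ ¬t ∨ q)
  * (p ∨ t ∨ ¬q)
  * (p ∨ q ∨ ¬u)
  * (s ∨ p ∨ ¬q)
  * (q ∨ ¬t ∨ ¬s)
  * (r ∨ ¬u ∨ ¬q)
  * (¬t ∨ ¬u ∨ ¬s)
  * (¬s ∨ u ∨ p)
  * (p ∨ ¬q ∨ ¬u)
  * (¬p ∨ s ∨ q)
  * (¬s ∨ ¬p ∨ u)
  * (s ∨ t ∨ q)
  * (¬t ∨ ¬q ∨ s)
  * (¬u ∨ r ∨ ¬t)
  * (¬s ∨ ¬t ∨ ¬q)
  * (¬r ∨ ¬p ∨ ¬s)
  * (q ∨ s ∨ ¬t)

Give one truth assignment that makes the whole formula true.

p=1, q=0, r=0, s=1, t=0, u=1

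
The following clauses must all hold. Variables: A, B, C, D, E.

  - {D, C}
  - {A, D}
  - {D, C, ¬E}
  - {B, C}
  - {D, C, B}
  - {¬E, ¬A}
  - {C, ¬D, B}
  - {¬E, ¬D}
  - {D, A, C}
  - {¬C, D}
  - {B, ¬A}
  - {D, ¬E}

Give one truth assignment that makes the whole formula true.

B occurs only positively in the remaining clauses — set B = True.
Pure literal: E appears only negated; assign E = False.
Try A = False.
  then D is forced to True.
C is now unconstrained; take C = False.
Every clause has at least one true literal under this assignment.

A=F, B=T, C=F, D=T, E=F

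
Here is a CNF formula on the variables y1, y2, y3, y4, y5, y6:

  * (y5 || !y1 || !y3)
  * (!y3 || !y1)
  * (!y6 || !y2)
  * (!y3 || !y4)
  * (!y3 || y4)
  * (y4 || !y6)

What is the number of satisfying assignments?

Split on y3, then y4.
  y3=1, y4=1: a clause becomes empty — 0.
  y3=1, y4=0: a clause becomes empty — 0.
  y3=0, y4=1: y1, y5 free; 3 ways for (y2,y6) × 2^2 = 12.
  y3=0, y4=0: forces y6=0; y1, y2, y5 free → 2^3 = 8.
Total: 0 + 0 + 12 + 8 = 20.

20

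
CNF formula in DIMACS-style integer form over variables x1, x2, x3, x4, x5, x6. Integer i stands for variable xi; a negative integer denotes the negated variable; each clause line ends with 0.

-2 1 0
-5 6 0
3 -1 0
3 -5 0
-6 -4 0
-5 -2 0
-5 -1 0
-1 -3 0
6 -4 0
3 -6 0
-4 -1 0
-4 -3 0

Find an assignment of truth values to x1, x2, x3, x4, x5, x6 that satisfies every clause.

x1=False  x2=False  x3=False  x4=False  x5=False  x6=False

Check each clause:
  1. (x1 ∨ ¬x2) — ¬x2 is true.
  2. (x6 ∨ ¬x5) — ¬x5 is true.
  3. (x3 ∨ ¬x1) — ¬x1 is true.
  4. (x3 ∨ ¬x5) — ¬x5 is true.
  5. (¬x4 ∨ ¬x6) — ¬x6 is true.
  6. (¬x2 ∨ ¬x5) — ¬x5 is true.
  7. (¬x1 ∨ ¬x5) — ¬x5 is true.
  8. (¬x1 ∨ ¬x3) — ¬x3 is true.
  9. (x6 ∨ ¬x4) — ¬x4 is true.
  10. (¬x6 ∨ x3) — ¬x6 is true.
  11. (¬x1 ∨ ¬x4) — ¬x4 is true.
  12. (¬x4 ∨ ¬x3) — ¬x4 is true.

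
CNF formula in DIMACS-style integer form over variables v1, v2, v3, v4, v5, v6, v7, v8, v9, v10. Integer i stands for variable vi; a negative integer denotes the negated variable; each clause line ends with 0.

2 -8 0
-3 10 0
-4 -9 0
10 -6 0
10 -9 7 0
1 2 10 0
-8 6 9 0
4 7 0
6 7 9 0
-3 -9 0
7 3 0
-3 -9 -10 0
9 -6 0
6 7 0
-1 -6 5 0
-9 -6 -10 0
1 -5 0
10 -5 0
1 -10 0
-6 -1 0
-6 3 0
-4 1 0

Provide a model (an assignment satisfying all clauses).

Pure literal: v7 appears only positively; assign v7 = True.
Pure literal: v8 appears only negated; assign v8 = False.
Branch on v1: take v1 = True.
  then v6 is forced to False.
For the remaining variables, v2 = False, v3 = True, v4 = True, v5 = False, v9 = False, v10 = True works.

v1=1, v2=0, v3=1, v4=1, v5=0, v6=0, v7=1, v8=0, v9=0, v10=1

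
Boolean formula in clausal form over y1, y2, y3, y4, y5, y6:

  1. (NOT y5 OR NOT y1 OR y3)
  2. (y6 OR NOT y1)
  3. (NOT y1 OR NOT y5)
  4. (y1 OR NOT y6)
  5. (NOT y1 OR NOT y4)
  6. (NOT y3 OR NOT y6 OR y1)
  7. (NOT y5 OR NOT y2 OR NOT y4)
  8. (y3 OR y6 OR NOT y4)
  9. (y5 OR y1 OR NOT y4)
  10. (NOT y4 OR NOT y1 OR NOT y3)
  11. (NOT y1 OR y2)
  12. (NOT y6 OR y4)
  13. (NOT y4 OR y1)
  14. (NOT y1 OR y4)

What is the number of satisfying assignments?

Case analysis on y1 and y4:
  y1=1, y4=1: a clause becomes empty — 0.
  y1=1, y4=0: a clause becomes empty — 0.
  y1=0, y4=1: a clause becomes empty — 0.
  y1=0, y4=0: forces y6=0; y2, y3, y5 free → 2^3 = 8.
Total: 0 + 0 + 0 + 8 = 8.

8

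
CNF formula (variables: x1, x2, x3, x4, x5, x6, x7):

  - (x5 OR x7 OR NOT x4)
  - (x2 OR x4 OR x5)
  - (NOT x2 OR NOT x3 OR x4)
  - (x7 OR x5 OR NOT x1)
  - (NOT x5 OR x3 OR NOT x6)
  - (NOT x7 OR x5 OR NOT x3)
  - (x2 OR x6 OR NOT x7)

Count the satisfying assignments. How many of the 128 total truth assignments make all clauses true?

Split on x5, then x7.
  x5=1, x7=1: x1 free; 6 ways for (x2,x3,x4,x6) × 2^1 = 12.
  x5=1, x7=0: x1 free; 10 ways for (x2,x3,x4,x6) × 2^1 = 20.
  x5=0, x7=1: x1 free; 5 ways for (x2,x3,x4,x6) × 2^1 = 10.
  x5=0, x7=0: remaining (x1,x2,x3,x4,x6) ∈ {(0,1,0,0,0); (0,1,0,0,1)} — 2.
Total: 12 + 20 + 10 + 2 = 44.

44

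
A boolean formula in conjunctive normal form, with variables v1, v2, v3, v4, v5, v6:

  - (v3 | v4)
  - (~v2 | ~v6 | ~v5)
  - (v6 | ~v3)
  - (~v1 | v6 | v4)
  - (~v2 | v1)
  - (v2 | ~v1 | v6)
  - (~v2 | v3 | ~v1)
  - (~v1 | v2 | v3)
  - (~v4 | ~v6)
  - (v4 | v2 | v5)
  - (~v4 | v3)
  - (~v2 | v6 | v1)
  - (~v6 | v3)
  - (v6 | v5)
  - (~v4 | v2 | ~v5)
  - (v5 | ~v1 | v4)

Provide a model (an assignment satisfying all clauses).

v1=False  v2=False  v3=True  v4=False  v5=True  v6=True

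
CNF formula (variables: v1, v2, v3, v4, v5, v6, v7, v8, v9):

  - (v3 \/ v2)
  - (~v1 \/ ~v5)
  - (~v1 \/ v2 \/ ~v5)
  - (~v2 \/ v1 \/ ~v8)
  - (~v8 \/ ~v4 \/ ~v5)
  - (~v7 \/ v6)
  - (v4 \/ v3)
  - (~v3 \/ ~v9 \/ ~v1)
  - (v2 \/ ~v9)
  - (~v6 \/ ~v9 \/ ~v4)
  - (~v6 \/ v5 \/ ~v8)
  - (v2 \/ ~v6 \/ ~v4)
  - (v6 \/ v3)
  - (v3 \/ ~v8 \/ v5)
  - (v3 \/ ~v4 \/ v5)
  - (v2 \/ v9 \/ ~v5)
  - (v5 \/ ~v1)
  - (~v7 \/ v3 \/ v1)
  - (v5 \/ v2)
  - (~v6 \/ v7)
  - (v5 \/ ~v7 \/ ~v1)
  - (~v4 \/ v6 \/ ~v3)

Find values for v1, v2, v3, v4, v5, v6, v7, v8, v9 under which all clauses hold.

v1=False, v2=True, v3=True, v4=False, v5=False, v6=False, v7=False, v8=False, v9=False

Pure literal: v8 appears only negated; assign v8 = False.
Try v1 = False.
Set v2 = True and propagate.
For the remaining variables, v3 = True, v4 = False, v5 = False, v6 = False, v7 = False, v9 = False works.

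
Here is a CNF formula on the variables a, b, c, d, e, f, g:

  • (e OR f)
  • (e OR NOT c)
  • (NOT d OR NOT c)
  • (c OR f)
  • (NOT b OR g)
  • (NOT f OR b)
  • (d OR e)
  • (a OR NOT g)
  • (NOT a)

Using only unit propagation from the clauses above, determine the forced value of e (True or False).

True

(NOT a) is a unit clause: a = False.
From (a OR NOT g) and a = False: g = False.
(g OR NOT b) with g = False leaves only NOT b, so b = False.
(NOT f OR b): since b = False, the clause reduces to (NOT f). f = False.
From (e OR f) and f = False: e = True.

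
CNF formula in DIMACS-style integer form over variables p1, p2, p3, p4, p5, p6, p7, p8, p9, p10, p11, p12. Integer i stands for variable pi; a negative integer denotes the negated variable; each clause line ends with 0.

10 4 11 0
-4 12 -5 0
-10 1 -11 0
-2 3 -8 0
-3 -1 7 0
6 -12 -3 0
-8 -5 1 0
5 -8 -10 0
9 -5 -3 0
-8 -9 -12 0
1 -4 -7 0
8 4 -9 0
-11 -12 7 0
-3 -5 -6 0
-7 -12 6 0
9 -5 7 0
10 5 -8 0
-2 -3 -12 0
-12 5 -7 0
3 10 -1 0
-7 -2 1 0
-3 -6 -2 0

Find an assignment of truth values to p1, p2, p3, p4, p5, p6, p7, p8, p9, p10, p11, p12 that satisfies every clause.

p1=False, p2=True, p3=True, p4=True, p5=False, p6=False, p7=False, p8=False, p9=False, p10=False, p11=True, p12=False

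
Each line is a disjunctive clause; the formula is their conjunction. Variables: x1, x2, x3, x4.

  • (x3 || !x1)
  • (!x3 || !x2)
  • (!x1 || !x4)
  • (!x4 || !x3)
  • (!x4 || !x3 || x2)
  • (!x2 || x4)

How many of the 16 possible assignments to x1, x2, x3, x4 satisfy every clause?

5

The models are:
  x1=0 x2=0 x3=0 x4=0
  x1=0 x2=0 x3=0 x4=1
  x1=0 x2=0 x3=1 x4=0
  x1=0 x2=1 x3=0 x4=1
  x1=1 x2=0 x3=1 x4=0
That's 5 in total.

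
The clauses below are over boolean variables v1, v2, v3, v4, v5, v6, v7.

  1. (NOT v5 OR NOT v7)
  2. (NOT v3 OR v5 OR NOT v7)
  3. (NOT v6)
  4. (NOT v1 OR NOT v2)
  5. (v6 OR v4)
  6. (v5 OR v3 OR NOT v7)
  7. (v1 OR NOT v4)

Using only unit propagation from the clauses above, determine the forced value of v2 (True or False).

False

Unit clause (NOT v6) sets v6 = False.
From (v4 OR v6) and v6 = False: v4 = True.
From (v1 OR NOT v4) and v4 = True: v1 = True.
(NOT v1 OR NOT v2) with v1 = True leaves only NOT v2, so v2 = False.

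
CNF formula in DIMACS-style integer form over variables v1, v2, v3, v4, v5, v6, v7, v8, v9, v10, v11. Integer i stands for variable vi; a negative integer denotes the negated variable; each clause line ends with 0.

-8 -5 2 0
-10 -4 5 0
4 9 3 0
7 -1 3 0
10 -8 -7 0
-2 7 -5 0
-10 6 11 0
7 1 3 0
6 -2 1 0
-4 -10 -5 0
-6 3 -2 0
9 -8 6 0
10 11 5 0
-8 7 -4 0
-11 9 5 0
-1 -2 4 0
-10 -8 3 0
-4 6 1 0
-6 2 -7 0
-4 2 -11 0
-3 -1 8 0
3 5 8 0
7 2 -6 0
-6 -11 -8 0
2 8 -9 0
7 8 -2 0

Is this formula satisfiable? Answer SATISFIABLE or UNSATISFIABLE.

SATISFIABLE

Try v1 = False.
The remaining clauses are satisfied by v2 = True, v3 = True, v4 = False, v5 = True, v6 = True, v7 = True, v8 = False, v9 = True, v10 = False, v11 = True.
So v1 = F, v2 = T, v3 = T, v4 = F, v5 = T, v6 = T, v7 = T, v8 = F, v9 = T, v10 = F, v11 = T is a satisfying assignment.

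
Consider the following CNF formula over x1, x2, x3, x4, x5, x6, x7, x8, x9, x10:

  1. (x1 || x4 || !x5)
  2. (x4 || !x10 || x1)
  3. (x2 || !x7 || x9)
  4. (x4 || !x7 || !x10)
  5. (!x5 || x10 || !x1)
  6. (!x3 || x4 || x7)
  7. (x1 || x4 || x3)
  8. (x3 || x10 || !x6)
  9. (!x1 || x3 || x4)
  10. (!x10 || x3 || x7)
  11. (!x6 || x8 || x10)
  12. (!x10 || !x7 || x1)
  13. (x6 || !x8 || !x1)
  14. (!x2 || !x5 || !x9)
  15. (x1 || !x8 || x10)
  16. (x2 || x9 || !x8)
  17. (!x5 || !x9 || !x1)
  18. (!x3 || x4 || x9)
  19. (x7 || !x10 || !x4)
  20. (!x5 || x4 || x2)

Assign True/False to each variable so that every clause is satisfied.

x5 occurs only negated in the remaining clauses — set x5 = False.
Try x1 = False.
Set x2 = True and propagate.
Branch on x3: take x3 = False.
  then x4 is forced to True.
The remaining clauses are satisfied by x6 = False, x7 = False, x8 = False, x9 = True, x10 = False.

x1=False, x2=True, x3=False, x4=True, x5=False, x6=False, x7=False, x8=False, x9=True, x10=False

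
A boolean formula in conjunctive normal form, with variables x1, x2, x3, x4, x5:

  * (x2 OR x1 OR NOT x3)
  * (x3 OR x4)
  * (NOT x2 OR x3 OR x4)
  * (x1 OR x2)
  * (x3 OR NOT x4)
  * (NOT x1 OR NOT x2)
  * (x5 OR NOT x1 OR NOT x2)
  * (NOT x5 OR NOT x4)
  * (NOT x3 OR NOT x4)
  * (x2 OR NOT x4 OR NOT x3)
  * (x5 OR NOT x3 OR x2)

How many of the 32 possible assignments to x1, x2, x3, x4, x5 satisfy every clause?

The models are:
  x1=F x2=T x3=T x4=F x5=F
  x1=F x2=T x3=T x4=F x5=T
  x1=T x2=F x3=T x4=F x5=T
Count: 3.

3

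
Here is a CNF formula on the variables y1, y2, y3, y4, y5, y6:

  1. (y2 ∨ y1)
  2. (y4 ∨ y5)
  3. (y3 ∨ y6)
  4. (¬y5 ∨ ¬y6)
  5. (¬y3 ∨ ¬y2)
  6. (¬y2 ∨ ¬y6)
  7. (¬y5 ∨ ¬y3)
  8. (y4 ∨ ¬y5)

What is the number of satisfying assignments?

The models are:
  y1=1 y2=0 y3=0 y4=1 y5=0 y6=1
  y1=1 y2=0 y3=1 y4=1 y5=0 y6=0
  y1=1 y2=0 y3=1 y4=1 y5=0 y6=1
That's 3 in total.

3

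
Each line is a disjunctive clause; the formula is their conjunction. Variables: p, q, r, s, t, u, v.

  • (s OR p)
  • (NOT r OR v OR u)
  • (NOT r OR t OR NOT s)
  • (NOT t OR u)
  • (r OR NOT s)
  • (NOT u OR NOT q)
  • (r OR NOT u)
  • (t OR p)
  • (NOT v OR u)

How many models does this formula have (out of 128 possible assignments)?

Split on u, then r.
  u=1, r=1: v free; 4 ways for (p,q,s,t) × 2^1 = 8.
  u=1, r=0: a clause becomes empty — 0.
  u=0, r=1: a clause becomes empty — 0.
  u=0, r=0: remaining (p,q,s,t,v) ∈ {(1,0,0,0,0); (1,1,0,0,0)} — 2.
Total: 8 + 0 + 0 + 2 = 10.

10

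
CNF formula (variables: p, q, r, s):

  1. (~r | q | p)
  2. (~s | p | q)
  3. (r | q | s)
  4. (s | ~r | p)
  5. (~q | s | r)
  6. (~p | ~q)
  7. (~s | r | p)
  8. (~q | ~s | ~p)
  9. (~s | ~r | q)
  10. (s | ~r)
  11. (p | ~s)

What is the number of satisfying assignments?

1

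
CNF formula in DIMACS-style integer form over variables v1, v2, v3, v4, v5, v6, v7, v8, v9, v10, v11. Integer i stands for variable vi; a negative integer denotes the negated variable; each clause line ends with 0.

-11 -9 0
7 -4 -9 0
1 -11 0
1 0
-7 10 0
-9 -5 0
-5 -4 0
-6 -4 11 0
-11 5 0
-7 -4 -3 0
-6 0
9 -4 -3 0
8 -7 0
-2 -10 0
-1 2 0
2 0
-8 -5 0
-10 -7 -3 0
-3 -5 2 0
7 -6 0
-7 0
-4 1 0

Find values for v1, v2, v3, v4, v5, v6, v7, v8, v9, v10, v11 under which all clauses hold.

v1=1, v2=1, v3=1, v4=0, v5=1, v6=0, v7=0, v8=0, v9=0, v10=0, v11=1

Check each clause:
  1. (~v9 | ~v11) — ~v9 is true.
  2. (v7 | ~v4 | ~v9) — ~v9 is true.
  3. (v1 | ~v11) — v1 is true.
  4. (v1) — v1 is true.
  5. (v10 | ~v7) — ~v7 is true.
  6. (~v9 | ~v5) — ~v9 is true.
  7. (~v5 | ~v4) — ~v4 is true.
  8. (~v6 | ~v4 | v11) — ~v6 is true.
  9. (~v11 | v5) — v5 is true.
  10. (~v3 | ~v7 | ~v4) — ~v7 is true.
  11. (~v6) — ~v6 is true.
  12. (v9 | ~v4 | ~v3) — ~v4 is true.
  13. (v8 | ~v7) — ~v7 is true.
  14. (~v2 | ~v10) — ~v10 is true.
  15. (~v1 | v2) — v2 is true.
  16. (v2) — v2 is true.
  17. (~v5 | ~v8) — ~v8 is true.
  18. (~v3 | ~v10 | ~v7) — ~v7 is true.
  19. (v2 | ~v5 | ~v3) — v2 is true.
  20. (~v6 | v7) — ~v6 is true.
  21. (~v7) — ~v7 is true.
  22. (~v4 | v1) — v1 is true.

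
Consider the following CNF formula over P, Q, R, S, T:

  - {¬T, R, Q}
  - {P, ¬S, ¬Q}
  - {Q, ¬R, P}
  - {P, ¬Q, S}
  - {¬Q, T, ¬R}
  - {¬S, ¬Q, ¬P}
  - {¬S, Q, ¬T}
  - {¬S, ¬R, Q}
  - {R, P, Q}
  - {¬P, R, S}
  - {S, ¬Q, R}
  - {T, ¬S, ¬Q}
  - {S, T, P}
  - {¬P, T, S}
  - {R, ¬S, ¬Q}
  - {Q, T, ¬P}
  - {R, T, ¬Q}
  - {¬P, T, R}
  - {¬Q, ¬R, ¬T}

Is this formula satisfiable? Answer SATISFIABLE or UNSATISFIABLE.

SATISFIABLE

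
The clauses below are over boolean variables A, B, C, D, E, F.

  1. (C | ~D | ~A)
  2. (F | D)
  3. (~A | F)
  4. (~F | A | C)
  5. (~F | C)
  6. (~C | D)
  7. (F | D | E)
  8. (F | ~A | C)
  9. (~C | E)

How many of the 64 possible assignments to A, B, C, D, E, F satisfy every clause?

10

Case analysis on C and F:
  C=T, F=T: remaining (A,B,D,E) ∈ {(F,F,T,T); (F,T,T,T); (T,F,T,T); (T,T,T,T)} — 4.
  C=T, F=F: remaining (A,B,D,E) ∈ {(F,F,T,T); (F,T,T,T)} — 2.
  C=F, F=T: a clause becomes empty — 0.
  C=F, F=F: remaining (A,B,D,E) ∈ {(F,F,T,F); (F,F,T,T); (F,T,T,F); (F,T,T,T)} — 4.
Total: 4 + 2 + 0 + 4 = 10.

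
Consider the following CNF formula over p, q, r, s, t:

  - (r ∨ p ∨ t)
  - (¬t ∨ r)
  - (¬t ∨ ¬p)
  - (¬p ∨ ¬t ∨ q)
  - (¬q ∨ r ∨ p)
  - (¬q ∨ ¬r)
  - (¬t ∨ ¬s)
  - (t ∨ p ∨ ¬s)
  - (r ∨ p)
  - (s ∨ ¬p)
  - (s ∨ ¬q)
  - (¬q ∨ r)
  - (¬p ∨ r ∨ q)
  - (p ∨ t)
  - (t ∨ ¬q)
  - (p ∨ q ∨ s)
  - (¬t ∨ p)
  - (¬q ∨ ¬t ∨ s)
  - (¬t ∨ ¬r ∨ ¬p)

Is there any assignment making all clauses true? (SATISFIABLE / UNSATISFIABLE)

SATISFIABLE

Branch on p: take p = True.
  then t is forced to False.
  then s is forced to True.
  then q is forced to False.
  then r is forced to True.
So p = True, q = False, r = True, s = True, t = False is a satisfying assignment.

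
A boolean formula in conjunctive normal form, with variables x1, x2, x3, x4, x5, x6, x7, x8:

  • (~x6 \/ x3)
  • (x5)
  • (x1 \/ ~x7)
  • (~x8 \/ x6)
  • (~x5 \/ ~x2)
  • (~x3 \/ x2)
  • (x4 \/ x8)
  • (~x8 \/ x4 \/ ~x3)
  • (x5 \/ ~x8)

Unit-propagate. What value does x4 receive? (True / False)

(x5) is a unit clause: x5 = True.
(~x5 \/ ~x2): since x5 = True, the clause reduces to (~x2). x2 = False.
(~x3 \/ x2): since x2 = False, the clause reduces to (~x3). x3 = False.
From (~x6 \/ x3) and x3 = False: x6 = False.
(~x8 \/ x6): since x6 = False, the clause reduces to (~x8). x8 = False.
(x4 \/ x8): since x8 = False, the clause reduces to (x4). x4 = True.

True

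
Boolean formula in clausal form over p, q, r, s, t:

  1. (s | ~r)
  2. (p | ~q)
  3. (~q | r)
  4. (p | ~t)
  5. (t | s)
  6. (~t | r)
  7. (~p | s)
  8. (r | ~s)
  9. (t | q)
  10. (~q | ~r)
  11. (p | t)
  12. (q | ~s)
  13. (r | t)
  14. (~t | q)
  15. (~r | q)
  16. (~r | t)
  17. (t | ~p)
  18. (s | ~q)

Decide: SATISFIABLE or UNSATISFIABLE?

UNSATISFIABLE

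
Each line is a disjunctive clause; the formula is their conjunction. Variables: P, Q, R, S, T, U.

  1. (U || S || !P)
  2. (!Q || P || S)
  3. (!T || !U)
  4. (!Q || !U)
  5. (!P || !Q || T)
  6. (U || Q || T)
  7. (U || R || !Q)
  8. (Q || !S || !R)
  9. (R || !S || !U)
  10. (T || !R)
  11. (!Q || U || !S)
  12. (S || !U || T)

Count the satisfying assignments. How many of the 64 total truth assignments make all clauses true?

The models are:
  P=0 Q=0 R=0 S=0 T=1 U=0
  P=0 Q=0 R=0 S=1 T=1 U=0
  P=0 Q=0 R=1 S=0 T=1 U=0
  P=1 Q=0 R=0 S=1 T=1 U=0
That's 4 in total.

4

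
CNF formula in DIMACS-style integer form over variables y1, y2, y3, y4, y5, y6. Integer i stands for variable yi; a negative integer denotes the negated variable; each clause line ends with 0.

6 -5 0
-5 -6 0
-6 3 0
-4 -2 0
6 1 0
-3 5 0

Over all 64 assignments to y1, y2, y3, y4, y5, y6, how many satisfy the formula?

Satisfying assignments:
  y1=1 y2=0 y3=0 y4=0 y5=0 y6=0
  y1=1 y2=0 y3=0 y4=1 y5=0 y6=0
  y1=1 y2=1 y3=0 y4=0 y5=0 y6=0
That's 3 in total.

3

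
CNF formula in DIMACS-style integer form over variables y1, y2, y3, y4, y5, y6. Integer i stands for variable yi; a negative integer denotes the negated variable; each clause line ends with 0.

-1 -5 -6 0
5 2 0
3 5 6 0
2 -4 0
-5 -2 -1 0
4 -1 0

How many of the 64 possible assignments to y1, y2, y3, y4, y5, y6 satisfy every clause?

Split on y5, then y1.
  y5=T, y1=T: a clause becomes empty — 0.
  y5=T, y1=F: y3, y6 free; 3 ways for (y2,y4) × 2^2 = 12.
  y5=F, y1=T: remaining (y2,y3,y4,y6) ∈ {(T,F,T,T); (T,T,T,F); (T,T,T,T)} — 3.
  y5=F, y1=F: y4 free; 3 ways for (y2,y3,y6) × 2^1 = 6.
Total: 0 + 12 + 3 + 6 = 21.

21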